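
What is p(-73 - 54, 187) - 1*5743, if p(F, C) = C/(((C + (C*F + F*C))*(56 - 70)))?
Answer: -20341705/3542 ≈ -5743.0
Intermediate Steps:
p(F, C) = C/(-14*C - 28*C*F) (p(F, C) = C/(((C + (C*F + C*F))*(-14))) = C/(((C + 2*C*F)*(-14))) = C/(-14*C - 28*C*F))
p(-73 - 54, 187) - 1*5743 = -1/(14 + 28*(-73 - 54)) - 1*5743 = -1/(14 + 28*(-127)) - 5743 = -1/(14 - 3556) - 5743 = -1/(-3542) - 5743 = -1*(-1/3542) - 5743 = 1/3542 - 5743 = -20341705/3542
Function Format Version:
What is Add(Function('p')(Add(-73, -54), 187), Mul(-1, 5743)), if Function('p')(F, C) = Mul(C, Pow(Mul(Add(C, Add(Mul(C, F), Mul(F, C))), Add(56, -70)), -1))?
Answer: Rational(-20341705, 3542) ≈ -5743.0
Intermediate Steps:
Function('p')(F, C) = Mul(C, Pow(Add(Mul(-14, C), Mul(-28, C, F)), -1)) (Function('p')(F, C) = Mul(C, Pow(Mul(Add(C, Add(Mul(C, F), Mul(C, F))), -14), -1)) = Mul(C, Pow(Mul(Add(C, Mul(2, C, F)), -14), -1)) = Mul(C, Pow(Add(Mul(-14, C), Mul(-28, C, F)), -1)))
Add(Function('p')(Add(-73, -54), 187), Mul(-1, 5743)) = Add(Mul(-1, Pow(Add(14, Mul(28, Add(-73, -54))), -1)), Mul(-1, 5743)) = Add(Mul(-1, Pow(Add(14, Mul(28, -127)), -1)), -5743) = Add(Mul(-1, Pow(Add(14, -3556), -1)), -5743) = Add(Mul(-1, Pow(-3542, -1)), -5743) = Add(Mul(-1, Rational(-1, 3542)), -5743) = Add(Rational(1, 3542), -5743) = Rational(-20341705, 3542)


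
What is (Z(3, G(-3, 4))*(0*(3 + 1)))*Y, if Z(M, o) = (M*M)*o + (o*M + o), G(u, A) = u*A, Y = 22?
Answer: 0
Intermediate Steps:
G(u, A) = A*u
Z(M, o) = o + M*o + o*M² (Z(M, o) = M²*o + (M*o + o) = o*M² + (o + M*o) = o + M*o + o*M²)
(Z(3, G(-3, 4))*(0*(3 + 1)))*Y = (((4*(-3))*(1 + 3 + 3²))*(0*(3 + 1)))*22 = ((-12*(1 + 3 + 9))*(0*4))*22 = (-12*13*0)*22 = -156*0*22 = 0*22 = 0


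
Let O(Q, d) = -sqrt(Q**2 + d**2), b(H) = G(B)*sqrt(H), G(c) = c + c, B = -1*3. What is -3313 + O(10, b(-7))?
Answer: -3313 - 2*I*sqrt(38) ≈ -3313.0 - 12.329*I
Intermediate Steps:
B = -3
G(c) = 2*c
b(H) = -6*sqrt(H) (b(H) = (2*(-3))*sqrt(H) = -6*sqrt(H))
-3313 + O(10, b(-7)) = -3313 - sqrt(10**2 + (-6*I*sqrt(7))**2) = -3313 - sqrt(100 + (-6*I*sqrt(7))**2) = -3313 - sqrt(100 - 252) = -3313 - sqrt(-152) = -3313 - 2*I*sqrt(38)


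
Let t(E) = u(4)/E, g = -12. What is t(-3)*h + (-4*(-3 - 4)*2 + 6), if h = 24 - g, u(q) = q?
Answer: 14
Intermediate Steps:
t(E) = 4/E
h = 36 (h = 24 - 1*(-12) = 24 + 12 = 36)
t(-3)*h + (-4*(-3 - 4)*2 + 6) = (4/(-3))*36 + (-4*(-3 - 4)*2 + 6) = (4*(-⅓))*36 + (-(-28)*2 + 6) = -4/3*36 + (-4*(-14) + 6) = -48 + (56 + 6) = -48 + 62 = 14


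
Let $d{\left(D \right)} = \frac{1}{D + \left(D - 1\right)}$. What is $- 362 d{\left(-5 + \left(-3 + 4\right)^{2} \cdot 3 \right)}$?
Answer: $\frac{362}{5} \approx 72.4$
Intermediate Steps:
$d{\left(D \right)} = \frac{1}{-1 + 2 D}$ ($d{\left(D \right)} = \frac{1}{D + \left(D - 1\right)} = \frac{1}{D + \left(-1 + D\right)} = \frac{1}{-1 + 2 D}$)
$- 362 d{\left(-5 + \left(-3 + 4\right)^{2} \cdot 3 \right)} = - \frac{362}{-1 + 2 \left(-5 + \left(-3 + 4\right)^{2} \cdot 3\right)} = - \frac{362}{-1 + 2 \left(-5 + 1^{2} \cdot 3\right)} = - \frac{362}{-1 + 2 \left(-5 + 1 \cdot 3\right)} = - \frac{362}{-1 + 2 \left(-5 + 3\right)} = - \frac{362}{-1 + 2 \left(-2\right)} = - \frac{362}{-1 - 4} = - \frac{362}{-5} = \left(-362\right) \left(- \frac{1}{5}\right) = \frac{362}{5}$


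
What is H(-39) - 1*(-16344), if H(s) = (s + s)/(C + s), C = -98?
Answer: 2239206/137 ≈ 16345.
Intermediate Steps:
H(s) = 2*s/(-98 + s) (H(s) = (s + s)/(-98 + s) = (2*s)/(-98 + s) = 2*s/(-98 + s))
H(-39) - 1*(-16344) = 2*(-39)/(-98 - 39) - 1*(-16344) = 2*(-39)/(-137) + 16344 = 2*(-39)*(-1/137) + 16344 = 78/137 + 16344 = 2239206/137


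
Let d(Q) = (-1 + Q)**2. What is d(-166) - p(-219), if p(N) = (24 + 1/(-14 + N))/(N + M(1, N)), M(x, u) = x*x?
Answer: 1416599457/50794 ≈ 27889.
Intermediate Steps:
M(x, u) = x**2
p(N) = (24 + 1/(-14 + N))/(1 + N) (p(N) = (24 + 1/(-14 + N))/(N + 1**2) = (24 + 1/(-14 + N))/(N + 1) = (24 + 1/(-14 + N))/(1 + N))
d(-166) - p(-219) = (-1 - 166)**2 - (-335 + 24*(-219))/(-14 + (-219)**2 - 13*(-219)) = (-167)**2 - (-335 - 5256)/(-14 + 47961 + 2847) = 27889 - (-5591)/50794 = 27889 - 1*(-5591/50794) = 27889 + 5591/50794 = 1416599457/50794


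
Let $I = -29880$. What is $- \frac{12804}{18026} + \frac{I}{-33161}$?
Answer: $\frac{57011718}{298880093} \approx 0.19075$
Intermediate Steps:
$- \frac{12804}{18026} + \frac{I}{-33161} = - \frac{12804}{18026} - \frac{29880}{-33161} = \left(-12804\right) \frac{1}{18026} - - \frac{29880}{33161} = - \frac{6402}{9013} + \frac{29880}{33161} = \frac{57011718}{298880093}$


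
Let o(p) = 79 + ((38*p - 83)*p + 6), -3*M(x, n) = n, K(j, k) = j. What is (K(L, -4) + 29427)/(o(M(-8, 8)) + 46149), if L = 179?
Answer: 133227/210265 ≈ 0.63361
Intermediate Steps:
M(x, n) = -n/3
o(p) = 85 + p*(-83 + 38*p) (o(p) = 79 + ((-83 + 38*p)*p + 6) = 79 + (p*(-83 + 38*p) + 6) = 79 + (6 + p*(-83 + 38*p)) = 85 + p*(-83 + 38*p))
(K(L, -4) + 29427)/(o(M(-8, 8)) + 46149) = (179 + 29427)/((85 - (-83)*8/3 + 38*(-⅓*8)²) + 46149) = 29606/((85 - 83*(-8/3) + 38*(-8/3)²) + 46149) = 29606/((85 + 664/3 + 38*(64/9)) + 46149) = 29606/((85 + 664/3 + 2432/9) + 46149) = 29606/(5189/9 + 46149) = 29606/(420530/9) = 29606*(9/420530) = 133227/210265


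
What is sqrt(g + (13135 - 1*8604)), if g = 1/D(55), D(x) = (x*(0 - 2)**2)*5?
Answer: 3*sqrt(6091679)/110 ≈ 67.313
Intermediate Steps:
D(x) = 20*x (D(x) = (x*(-2)**2)*5 = (x*4)*5 = (4*x)*5 = 20*x)
g = 1/1100 (g = 1/(20*55) = 1/1100 ≈ 0.00090909)
sqrt(g + (13135 - 1*8604)) = sqrt(1/1100 + (13135 - 1*8604)) = sqrt(1/1100 + (13135 - 8604)) = sqrt(1/1100 + 4531) = sqrt(4984101/1100) = 3*sqrt(6091679)/110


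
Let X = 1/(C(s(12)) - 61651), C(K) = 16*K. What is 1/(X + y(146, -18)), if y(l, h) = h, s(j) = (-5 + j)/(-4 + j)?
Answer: -61637/1109467 ≈ -0.055556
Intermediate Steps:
s(j) = (-5 + j)/(-4 + j)
X = -1/61637 (X = 1/(16*((-5 + 12)/(-4 + 12)) - 61651) = 1/(16*(7/8) - 61651) = 1/(14 - 61651) = 1/(-61637) = -1/61637 ≈ -1.6224e-5)
1/(X + y(146, -18)) = 1/(-1/61637 - 18) = 1/(-1109467/61637) = -61637/1109467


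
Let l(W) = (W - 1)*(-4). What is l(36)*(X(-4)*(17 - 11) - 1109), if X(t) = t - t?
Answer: 155260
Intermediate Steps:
X(t) = 0
l(W) = 4 - 4*W (l(W) = (-1 + W)*(-4) = 4 - 4*W)
l(36)*(X(-4)*(17 - 11) - 1109) = (4 - 4*36)*(0*(17 - 11) - 1109) = (4 - 144)*(0*6 - 1109) = -140*(0 - 1109) = -140*(-1109) = 155260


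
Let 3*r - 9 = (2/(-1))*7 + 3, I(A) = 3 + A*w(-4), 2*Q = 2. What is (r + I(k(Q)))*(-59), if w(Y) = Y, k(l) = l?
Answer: 295/3 ≈ 98.333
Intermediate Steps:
Q = 1 (Q = (½)*2 = 1)
I(A) = 3 - 4*A (I(A) = 3 + A*(-4) = 3 - 4*A)
r = -⅔ (r = 3 + ((2/(-1))*7 + 3)/3 = 3 + ((2*(-1))*7 + 3)/3 = 3 + (-2*7 + 3)/3 = 3 + (-14 + 3)/3 = 3 + (⅓)*(-11) = 3 - 11/3 = -⅔ ≈ -0.66667)
(r + I(k(Q)))*(-59) = (-⅔ + (3 - 4*1))*(-59) = (-⅔ + (3 - 4))*(-59) = (-⅔ - 1)*(-59) = -5/3*(-59) = 295/3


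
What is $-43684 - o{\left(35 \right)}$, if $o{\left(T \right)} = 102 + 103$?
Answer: $-43889$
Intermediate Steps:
$o{\left(T \right)} = 205$
$-43684 - o{\left(35 \right)} = -43684 - 205 = -43889$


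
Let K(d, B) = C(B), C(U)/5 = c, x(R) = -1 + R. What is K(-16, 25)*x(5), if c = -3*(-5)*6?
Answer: 1800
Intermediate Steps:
c = 90 (c = 15*6 = 90)
C(U) = 450 (C(U) = 5*90 = 450)
K(d, B) = 450
K(-16, 25)*x(5) = 450*(-1 + 5) = 450*4 = 1800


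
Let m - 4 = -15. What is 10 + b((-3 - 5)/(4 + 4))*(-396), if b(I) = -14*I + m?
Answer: -1178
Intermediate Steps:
m = -11 (m = 4 - 15 = -11)
b(I) = -11 - 14*I (b(I) = -14*I - 11 = -11 - 14*I)
10 + b((-3 - 5)/(4 + 4))*(-396) = 10 + (-11 - 14*(-3 - 5)/(4 + 4))*(-396) = 10 + (-11 - (-112)/8)*(-396) = 10 + (-11 - 14*(-1))*(-396) = 10 + (-11 + 14)*(-396) = 10 + 3*(-396) = 10 - 1188 = -1178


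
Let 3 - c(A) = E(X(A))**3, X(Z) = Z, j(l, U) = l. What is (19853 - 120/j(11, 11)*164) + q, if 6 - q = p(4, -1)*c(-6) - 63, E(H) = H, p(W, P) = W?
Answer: 189826/11 ≈ 17257.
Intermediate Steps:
c(A) = 3 - A**3
q = -807 (q = 6 - (4*(3 - 1*(-6)**3) - 63) = 6 - (4*(3 - 1*(-216)) - 63) = 6 - (4*(3 + 216) - 63) = 6 - (4*219 - 63) = 6 - (876 - 63) = 6 - 1*813 = 6 - 813 = -807)
(19853 - 120/j(11, 11)*164) + q = (19853 - 120/11*164) - 807 = (19853 - 19680/11) - 807 = 198703/11 - 807 = 189826/11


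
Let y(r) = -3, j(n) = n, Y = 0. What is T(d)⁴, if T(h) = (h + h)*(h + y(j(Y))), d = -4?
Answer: 9834496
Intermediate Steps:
T(h) = 2*h*(-3 + h) (T(h) = (h + h)*(h - 3) = (2*h)*(-3 + h) = 2*h*(-3 + h))
T(d)⁴ = (2*(-4)*(-3 - 4))⁴ = (2*(-4)*(-7))⁴ = 56⁴ = 9834496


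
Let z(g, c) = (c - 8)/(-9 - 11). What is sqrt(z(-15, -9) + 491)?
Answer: 3*sqrt(5465)/10 ≈ 22.178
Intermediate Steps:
z(g, c) = 2/5 - c/20 (z(g, c) = (-8 + c)/(-20) = (-8 + c)*(-1/20) = 2/5 - c/20)
sqrt(z(-15, -9) + 491) = sqrt((2/5 - 1/20*(-9)) + 491) = sqrt((2/5 + 9/20) + 491) = sqrt(17/20 + 491) = sqrt(9837/20) = 3*sqrt(5465)/10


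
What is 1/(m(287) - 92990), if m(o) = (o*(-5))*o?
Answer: -1/504835 ≈ -1.9808e-6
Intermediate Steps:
m(o) = -5*o² (m(o) = (-5*o)*o = -5*o²)
1/(m(287) - 92990) = 1/(-5*287² - 92990) = 1/(-5*82369 - 92990) = 1/(-411845 - 92990) = 1/(-504835) = -1/504835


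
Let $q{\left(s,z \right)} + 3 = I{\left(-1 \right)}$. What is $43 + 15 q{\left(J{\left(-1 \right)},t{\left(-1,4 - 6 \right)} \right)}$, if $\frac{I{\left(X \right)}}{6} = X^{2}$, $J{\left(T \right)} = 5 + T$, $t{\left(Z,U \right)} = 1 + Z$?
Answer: $88$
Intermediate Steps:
$I{\left(X \right)} = 6 X^{2}$
$q{\left(s,z \right)} = 3$ ($q{\left(s,z \right)} = -3 + 6 \left(-1\right)^{2} = -3 + 6 \cdot 1 = -3 + 6 = 3$)
$43 + 15 q{\left(J{\left(-1 \right)},t{\left(-1,4 - 6 \right)} \right)} = 43 + 15 \cdot 3 = 43 + 45 = 88$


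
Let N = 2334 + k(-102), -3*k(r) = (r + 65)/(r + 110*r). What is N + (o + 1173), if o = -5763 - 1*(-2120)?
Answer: -124849/918 ≈ -136.00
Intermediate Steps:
o = -3643 (o = -5763 + 2120 = -3643)
k(r) = -(65 + r)/(333*r) (k(r) = -(r + 65)/(3*(r + 110*r)) = -(65 + r)/(3*(111*r)) = -(65 + r)*1/(111*r)/3 = -(65 + r)/(333*r))
N = 2142611/918 (N = 2334 + (1/333)*(-65 - 1*(-102))/(-102) = 2334 + (1/333)*(-1/102)*(-65 + 102) = 2334 + (1/333)*(-1/102)*37 = 2334 - 1/918 = 2142611/918 ≈ 2334.0)
N + (o + 1173) = 2142611/918 + (-3643 + 1173) = 2142611/918 - 2470 = -124849/918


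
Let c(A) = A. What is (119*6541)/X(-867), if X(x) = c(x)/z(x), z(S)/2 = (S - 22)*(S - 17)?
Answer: -4233282872/3 ≈ -1.4111e+9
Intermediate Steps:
z(S) = 2*(-22 + S)*(-17 + S) (z(S) = 2*((S - 22)*(S - 17)) = 2*((-22 + S)*(-17 + S)) = 2*(-22 + S)*(-17 + S))
X(x) = x/(748 - 78*x + 2*x²)
(119*6541)/X(-867) = (119*6541)/(((½)*(-867)/(374 + (-867)² - 39*(-867)))) = 778379/(((½)*(-867)/(374 + 751689 + 33813))) = 778379/(((½)*(-867)/785876)) = 778379/(((½)*(-867)*(1/785876))) = 778379/(-51/92456) = 778379*(-92456/51) = -4233282872/3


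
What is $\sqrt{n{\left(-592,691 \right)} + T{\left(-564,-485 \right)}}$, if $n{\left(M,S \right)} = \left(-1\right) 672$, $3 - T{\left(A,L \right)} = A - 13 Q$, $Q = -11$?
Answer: $2 i \sqrt{62} \approx 15.748 i$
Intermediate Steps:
$T{\left(A,L \right)} = -140 - A$ ($T{\left(A,L \right)} = 3 - \left(A - -143\right) = 3 - \left(A + 143\right) = 3 - \left(143 + A\right) = -140 - A$)
$n{\left(M,S \right)} = -672$
$\sqrt{n{\left(-592,691 \right)} + T{\left(-564,-485 \right)}} = \sqrt{-672 - -424} = \sqrt{-672 + \left(-140 + 564\right)} = \sqrt{-672 + 424} = \sqrt{-248} = 2 i \sqrt{62}$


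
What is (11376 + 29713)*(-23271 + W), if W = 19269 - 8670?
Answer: -520679808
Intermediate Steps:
W = 10599
(11376 + 29713)*(-23271 + W) = (11376 + 29713)*(-23271 + 10599) = 41089*(-12672) = -520679808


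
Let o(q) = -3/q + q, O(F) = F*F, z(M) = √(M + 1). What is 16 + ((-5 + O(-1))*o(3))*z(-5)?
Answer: 16 - 16*I ≈ 16.0 - 16.0*I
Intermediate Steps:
z(M) = √(1 + M)
O(F) = F²
o(q) = q - 3/q
16 + ((-5 + O(-1))*o(3))*z(-5) = 16 + ((-5 + (-1)²)*(3 - 3/3))*√(1 - 5) = 16 + ((-5 + 1)*(3 - 3*⅓))*√(-4) = 16 + (-4*(3 - 1))*(2*I) = 16 + (-4*2)*(2*I) = 16 - 16*I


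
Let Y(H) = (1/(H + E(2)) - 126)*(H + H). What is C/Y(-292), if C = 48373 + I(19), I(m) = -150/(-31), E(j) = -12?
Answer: 56989094/86684215 ≈ 0.65743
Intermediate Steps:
I(m) = 150/31 (I(m) = -150*(-1/31) = 150/31)
Y(H) = 2*H*(-126 + 1/(-12 + H)) (Y(H) = (1/(H - 12) - 126)*(H + H) = (1/(-12 + H) - 126)*(2*H) = (-126 + 1/(-12 + H))*(2*H) = 2*H*(-126 + 1/(-12 + H)))
C = 1499713/31 (C = 48373 + 150/31 = 1499713/31 ≈ 48378.)
C/Y(-292) = 1499713/(31*((2*(-292)*(1513 - 126*(-292))/(-12 - 292)))) = 1499713/(31*((2*(-292)*(1513 + 36792)/(-304)))) = 1499713/(31*((2*(-292)*(-1/304)*38305))) = 1499713/(31*(2796265/38)) = (1499713/31)*(38/2796265) = 56989094/86684215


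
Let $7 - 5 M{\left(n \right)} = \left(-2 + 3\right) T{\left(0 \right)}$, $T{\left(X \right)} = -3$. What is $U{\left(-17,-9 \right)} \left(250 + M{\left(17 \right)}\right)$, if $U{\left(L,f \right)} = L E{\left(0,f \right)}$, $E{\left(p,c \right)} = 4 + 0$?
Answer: $-17136$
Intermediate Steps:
$E{\left(p,c \right)} = 4$
$U{\left(L,f \right)} = 4 L$ ($U{\left(L,f \right)} = L 4 = 4 L$)
$M{\left(n \right)} = 2$ ($M{\left(n \right)} = \frac{7}{5} - \frac{\left(-2 + 3\right) \left(-3\right)}{5} = \frac{7}{5} - \frac{1 \left(-3\right)}{5} = \frac{7}{5} - - \frac{3}{5} = \frac{7}{5} + \frac{3}{5} = 2$)
$U{\left(-17,-9 \right)} \left(250 + M{\left(17 \right)}\right) = 4 \left(-17\right) \left(250 + 2\right) = \left(-68\right) 252 = -17136$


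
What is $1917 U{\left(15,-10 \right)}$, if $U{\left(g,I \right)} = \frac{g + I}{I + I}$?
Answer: $- \frac{1917}{4} \approx -479.25$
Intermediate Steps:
$U{\left(g,I \right)} = \frac{I + g}{2 I}$
$1917 U{\left(15,-10 \right)} = 1917 \frac{-10 + 15}{2 \left(-10\right)} = 1917 \cdot \frac{1}{2} \left(- \frac{1}{10}\right) 5 = 1917 \left(- \frac{1}{4}\right) = - \frac{1917}{4}$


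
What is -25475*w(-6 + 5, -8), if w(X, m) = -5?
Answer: 127375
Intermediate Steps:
-25475*w(-6 + 5, -8) = -25475*(-5) = 127375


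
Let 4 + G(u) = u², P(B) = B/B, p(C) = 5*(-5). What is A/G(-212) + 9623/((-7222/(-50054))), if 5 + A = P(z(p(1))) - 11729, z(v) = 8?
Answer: 3607691495959/54092780 ≈ 66695.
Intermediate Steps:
p(C) = -25
P(B) = 1
G(u) = -4 + u²
A = -11733 (A = -5 + (1 - 11729) = -5 - 11728 = -11733)
A/G(-212) + 9623/((-7222/(-50054))) = -11733/(-4 + (-212)²) + 9623/((-7222/(-50054))) = -11733/(-4 + 44944) + 9623/((-7222*(-1/50054))) = -11733/44940 + 9623/(3611/25027) = -11733*1/44940 + 9623*(25027/3611) = -3911/14980 + 240834821/3611 = 3607691495959/54092780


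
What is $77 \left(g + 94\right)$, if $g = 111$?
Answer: $15785$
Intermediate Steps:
$77 \left(g + 94\right) = 77 \left(111 + 94\right) = 77 \cdot 205 = 15785$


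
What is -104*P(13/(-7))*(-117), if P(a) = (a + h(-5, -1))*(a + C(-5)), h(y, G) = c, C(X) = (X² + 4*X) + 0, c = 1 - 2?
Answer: -5353920/49 ≈ -1.0926e+5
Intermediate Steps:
c = -1
C(X) = X² + 4*X
h(y, G) = -1
P(a) = (-1 + a)*(5 + a) (P(a) = (a - 1)*(a - 5*(4 - 5)) = (-1 + a)*(a - 5*(-1)) = (-1 + a)*(a + 5) = (-1 + a)*(5 + a))
-104*P(13/(-7))*(-117) = -104*(-5 + (13/(-7))² + 4*(13/(-7)))*(-117) = -104*(-5 + (13*(-⅐))² + 4*(13*(-⅐)))*(-117) = -104*(-5 + (-13/7)² + 4*(-13/7))*(-117) = -104*(-5 + 169/49 - 52/7)*(-117) = -104*(-440/49)*(-117) = (45760/49)*(-117) = -5353920/49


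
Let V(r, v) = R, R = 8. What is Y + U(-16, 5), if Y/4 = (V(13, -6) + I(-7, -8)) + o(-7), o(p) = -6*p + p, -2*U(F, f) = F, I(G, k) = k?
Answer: 148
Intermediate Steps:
V(r, v) = 8
U(F, f) = -F/2
o(p) = -5*p
Y = 140 (Y = 4*((8 - 8) - 5*(-7)) = 4*(0 + 35) = 4*35 = 140)
Y + U(-16, 5) = 140 - ½*(-16) = 140 + 8 = 148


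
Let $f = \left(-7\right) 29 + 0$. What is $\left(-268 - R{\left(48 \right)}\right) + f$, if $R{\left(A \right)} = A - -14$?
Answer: $-533$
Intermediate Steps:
$R{\left(A \right)} = 14 + A$ ($R{\left(A \right)} = A + 14 = 14 + A$)
$f = -203$ ($f = -203 + 0 = -203$)
$\left(-268 - R{\left(48 \right)}\right) + f = \left(-268 - \left(14 + 48\right)\right) - 203 = \left(-268 - 62\right) - 203 = -330 - 203 = -533$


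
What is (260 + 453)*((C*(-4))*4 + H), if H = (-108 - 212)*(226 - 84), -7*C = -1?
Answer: -226802448/7 ≈ -3.2400e+7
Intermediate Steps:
C = 1/7 (C = -1/7*(-1) = 1/7 ≈ 0.14286)
H = -45440 (H = -320*142 = -45440)
(260 + 453)*((C*(-4))*4 + H) = (260 + 453)*(((1/7)*(-4))*4 - 45440) = 713*(-4/7*4 - 45440) = 713*(-16/7 - 45440) = 713*(-318096/7) = -226802448/7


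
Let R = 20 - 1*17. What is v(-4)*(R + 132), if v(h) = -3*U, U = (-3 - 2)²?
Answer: -10125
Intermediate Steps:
U = 25 (U = (-5)² = 25)
R = 3 (R = 20 - 17 = 3)
v(h) = -75 (v(h) = -3*25 = -75)
v(-4)*(R + 132) = -75*(3 + 132) = -75*135 = -10125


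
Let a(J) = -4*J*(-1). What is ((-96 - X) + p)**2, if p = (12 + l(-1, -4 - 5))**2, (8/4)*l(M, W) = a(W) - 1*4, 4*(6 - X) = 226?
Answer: 1369/4 ≈ 342.25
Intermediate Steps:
X = -101/2 (X = 6 - 1/4*226 = 6 - 113/2 = -101/2 ≈ -50.500)
a(J) = 4*J
l(M, W) = -2 + 2*W (l(M, W) = (4*W - 1*4)/2 = (4*W - 4)/2 = (-4 + 4*W)/2 = -2 + 2*W)
p = 64 (p = (12 + (-2 + 2*(-4 - 5)))**2 = (12 + (-2 + 2*(-9)))**2 = (12 + (-2 - 18))**2 = (12 - 20)**2 = (-8)**2 = 64)
((-96 - X) + p)**2 = ((-96 - 1*(-101/2)) + 64)**2 = ((-96 + 101/2) + 64)**2 = (-91/2 + 64)**2 = (37/2)**2 = 1369/4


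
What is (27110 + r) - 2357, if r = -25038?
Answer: -285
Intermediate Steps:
(27110 + r) - 2357 = (27110 - 25038) - 2357 = 2072 - 2357 = -285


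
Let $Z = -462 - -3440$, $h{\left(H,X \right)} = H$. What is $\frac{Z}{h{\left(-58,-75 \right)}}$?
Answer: $- \frac{1489}{29} \approx -51.345$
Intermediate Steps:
$Z = 2978$ ($Z = -462 + 3440 = 2978$)
$\frac{Z}{h{\left(-58,-75 \right)}} = \frac{2978}{-58} = 2978 \left(- \frac{1}{58}\right) = - \frac{1489}{29}$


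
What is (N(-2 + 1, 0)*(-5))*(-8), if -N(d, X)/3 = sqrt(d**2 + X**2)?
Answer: -120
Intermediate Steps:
N(d, X) = -3*sqrt(X**2 + d**2) (N(d, X) = -3*sqrt(d**2 + X**2) = -3*sqrt(X**2 + d**2))
(N(-2 + 1, 0)*(-5))*(-8) = (-3*sqrt(0**2 + (-2 + 1)**2)*(-5))*(-8) = (-3*sqrt(0 + (-1)**2)*(-5))*(-8) = (-3*sqrt(0 + 1)*(-5))*(-8) = (-3*sqrt(1)*(-5))*(-8) = (-3*1*(-5))*(-8) = -3*(-5)*(-8) = 15*(-8) = -120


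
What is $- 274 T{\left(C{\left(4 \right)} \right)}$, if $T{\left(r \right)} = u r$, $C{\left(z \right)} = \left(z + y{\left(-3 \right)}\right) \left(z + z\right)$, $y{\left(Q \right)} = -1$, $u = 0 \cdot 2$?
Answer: $0$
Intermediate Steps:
$u = 0$
$C{\left(z \right)} = 2 z \left(-1 + z\right)$ ($C{\left(z \right)} = \left(z - 1\right) \left(z + z\right) = \left(-1 + z\right) 2 z = 2 z \left(-1 + z\right)$)
$T{\left(r \right)} = 0$ ($T{\left(r \right)} = 0 r = 0$)
$- 274 T{\left(C{\left(4 \right)} \right)} = \left(-274\right) 0 = 0$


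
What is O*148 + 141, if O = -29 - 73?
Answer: -14955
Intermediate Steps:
O = -102
O*148 + 141 = -102*148 + 141 = -15096 + 141 = -14955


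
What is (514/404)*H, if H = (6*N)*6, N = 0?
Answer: 0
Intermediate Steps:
H = 0 (H = (6*0)*6 = 0*6 = 0)
(514/404)*H = (514/404)*0 = (514*(1/404))*0 = (257/202)*0 = 0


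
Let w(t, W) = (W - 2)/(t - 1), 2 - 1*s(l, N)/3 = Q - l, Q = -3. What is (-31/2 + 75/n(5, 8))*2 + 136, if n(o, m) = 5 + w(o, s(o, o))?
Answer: 235/2 ≈ 117.50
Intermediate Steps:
s(l, N) = 15 + 3*l (s(l, N) = 6 - 3*(-3 - l) = 6 + (9 + 3*l) = 15 + 3*l)
w(t, W) = (-2 + W)/(-1 + t)
n(o, m) = 5 + (13 + 3*o)/(-1 + o) (n(o, m) = 5 + (-2 + (15 + 3*o))/(-1 + o) = 5 + (13 + 3*o)/(-1 + o))
(-31/2 + 75/n(5, 8))*2 + 136 = (-31/2 + 75/((8*(1 + 5)/(-1 + 5))))*2 + 136 = (-31*½ + 75/((8*6/4)))*2 + 136 = (-31/2 + 75/((8*(¼)*6)))*2 + 136 = (-31/2 + 75/12)*2 + 136 = (-31/2 + 75*(1/12))*2 + 136 = (-31/2 + 25/4)*2 + 136 = -37/4*2 + 136 = -37/2 + 136 = 235/2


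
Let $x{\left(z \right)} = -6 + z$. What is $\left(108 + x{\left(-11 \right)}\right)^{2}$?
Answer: $8281$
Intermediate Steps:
$\left(108 + x{\left(-11 \right)}\right)^{2} = \left(108 - 17\right)^{2} = 91^{2} = 8281$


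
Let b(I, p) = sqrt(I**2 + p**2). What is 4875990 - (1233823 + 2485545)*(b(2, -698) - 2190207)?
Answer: 8146190705166 - 7438736*sqrt(121802) ≈ 8.1436e+12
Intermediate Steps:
4875990 - (1233823 + 2485545)*(b(2, -698) - 2190207) = 4875990 - (1233823 + 2485545)*(sqrt(2**2 + (-698)**2) - 2190207) = 4875990 - 3719368*(sqrt(4 + 487204) - 2190207) = 4875990 - 3719368*(sqrt(487208) - 2190207) = 4875990 - 3719368*(2*sqrt(121802) - 2190207) = 4875990 - 3719368*(-2190207 + 2*sqrt(121802)) = 4875990 - (-8146185829176 + 7438736*sqrt(121802)) = 4875990 + (8146185829176 - 7438736*sqrt(121802)) = 8146190705166 - 7438736*sqrt(121802)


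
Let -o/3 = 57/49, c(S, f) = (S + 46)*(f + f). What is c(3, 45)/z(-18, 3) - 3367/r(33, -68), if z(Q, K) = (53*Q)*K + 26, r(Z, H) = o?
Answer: 233568839/242478 ≈ 963.26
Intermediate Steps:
c(S, f) = 2*f*(46 + S) (c(S, f) = (46 + S)*(2*f) = 2*f*(46 + S))
o = -171/49 ≈ -3.4898
r(Z, H) = -171/49
z(Q, K) = 26 + 53*K*Q (z(Q, K) = 53*K*Q + 26 = 26 + 53*K*Q)
c(3, 45)/z(-18, 3) - 3367/r(33, -68) = (2*45*(46 + 3))/(26 + 53*3*(-18)) - 3367/(-171/49) = (2*45*49)/(26 - 2862) - 3367*(-49/171) = 4410/(-2836) + 164983/171 = 4410*(-1/2836) + 164983/171 = -2205/1418 + 164983/171 = 233568839/242478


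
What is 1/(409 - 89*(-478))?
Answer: 1/42951 ≈ 2.3282e-5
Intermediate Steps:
1/(409 - 89*(-478)) = 1/(409 + 42542) = 1/42951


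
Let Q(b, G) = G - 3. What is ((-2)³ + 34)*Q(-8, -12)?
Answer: -390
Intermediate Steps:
Q(b, G) = -3 + G
((-2)³ + 34)*Q(-8, -12) = ((-2)³ + 34)*(-3 - 12) = (-8 + 34)*(-15) = 26*(-15) = -390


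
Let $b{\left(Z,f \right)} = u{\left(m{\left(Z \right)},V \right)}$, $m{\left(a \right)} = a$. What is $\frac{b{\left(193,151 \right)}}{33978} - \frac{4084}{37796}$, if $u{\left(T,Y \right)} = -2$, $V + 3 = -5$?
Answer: $- \frac{17355218}{160529061} \approx -0.10811$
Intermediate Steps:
$V = -8$ ($V = -3 - 5 = -8$)
$b{\left(Z,f \right)} = -2$
$\frac{b{\left(193,151 \right)}}{33978} - \frac{4084}{37796} = - \frac{2}{33978} - \frac{4084}{37796} = \left(-2\right) \frac{1}{33978} - \frac{1021}{9449} = - \frac{1}{16989} - \frac{1021}{9449} = - \frac{17355218}{160529061}$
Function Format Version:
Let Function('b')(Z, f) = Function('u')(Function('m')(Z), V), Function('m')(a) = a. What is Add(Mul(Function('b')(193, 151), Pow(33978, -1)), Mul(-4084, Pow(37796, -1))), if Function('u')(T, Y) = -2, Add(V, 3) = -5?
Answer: Rational(-17355218, 160529061) ≈ -0.10811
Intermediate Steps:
V = -8 (V = Add(-3, -5) = -8)
Function('b')(Z, f) = -2
Add(Mul(Function('b')(193, 151), Pow(33978, -1)), Mul(-4084, Pow(37796, -1))) = Add(Mul(-2, Pow(33978, -1)), Mul(-4084, Pow(37796, -1))) = Add(Mul(-2, Rational(1, 33978)), Mul(-4084, Rational(1, 37796))) = Add(Rational(-1, 16989), Rational(-1021, 9449)) = Rational(-17355218, 160529061)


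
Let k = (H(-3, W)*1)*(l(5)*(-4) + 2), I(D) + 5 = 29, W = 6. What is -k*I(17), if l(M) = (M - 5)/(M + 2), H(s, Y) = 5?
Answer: -240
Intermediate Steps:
I(D) = 24 (I(D) = -5 + 29 = 24)
l(M) = (-5 + M)/(2 + M)
k = 10 (k = (5*1)*(((-5 + 5)/(2 + 5))*(-4) + 2) = 5*((0/7)*(-4) + 2) = 5*(((⅐)*0)*(-4) + 2) = 5*(0*(-4) + 2) = 5*(0 + 2) = 5*2 = 10)
-k*I(17) = -10*24 = -1*240 = -240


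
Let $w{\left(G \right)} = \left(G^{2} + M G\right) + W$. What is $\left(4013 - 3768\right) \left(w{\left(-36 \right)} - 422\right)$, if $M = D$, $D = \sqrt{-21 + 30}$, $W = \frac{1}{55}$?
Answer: $\frac{2064419}{11} \approx 1.8767 \cdot 10^{5}$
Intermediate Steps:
$W = \frac{1}{55} \approx 0.018182$
$D = 3$ ($D = \sqrt{9} = 3$)
$M = 3$
$w{\left(G \right)} = \frac{1}{55} + G^{2} + 3 G$ ($w{\left(G \right)} = \left(G^{2} + 3 G\right) + \frac{1}{55} = \frac{1}{55} + G^{2} + 3 G$)
$\left(4013 - 3768\right) \left(w{\left(-36 \right)} - 422\right) = \left(4013 - 3768\right) \left(\left(\frac{1}{55} + \left(-36\right)^{2} + 3 \left(-36\right)\right) - 422\right) = 245 \left(\left(\frac{1}{55} + 1296 - 108\right) - 422\right) = 245 \left(\frac{65341}{55} - 422\right) = 245 \cdot \frac{42131}{55} = \frac{2064419}{11}$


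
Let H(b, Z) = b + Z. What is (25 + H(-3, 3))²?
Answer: 625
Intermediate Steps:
H(b, Z) = Z + b
(25 + H(-3, 3))² = (25 + (3 - 3))² = (25 + 0)² = 25² = 625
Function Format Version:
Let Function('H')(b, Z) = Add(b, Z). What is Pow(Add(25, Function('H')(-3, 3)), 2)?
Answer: 625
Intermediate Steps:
Function('H')(b, Z) = Add(Z, b)
Pow(Add(25, Function('H')(-3, 3)), 2) = Pow(Add(25, Add(3, -3)), 2) = Pow(Add(25, 0), 2) = Pow(25, 2) = 625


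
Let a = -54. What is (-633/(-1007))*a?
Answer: -34182/1007 ≈ -33.944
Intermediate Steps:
(-633/(-1007))*a = -633/(-1007)*(-54) = -633*(-1/1007)*(-54) = (633/1007)*(-54) = -34182/1007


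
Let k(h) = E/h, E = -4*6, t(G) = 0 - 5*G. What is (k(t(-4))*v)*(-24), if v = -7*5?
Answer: -1008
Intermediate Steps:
t(G) = -5*G
E = -24
v = -35
k(h) = -24/h
(k(t(-4))*v)*(-24) = (-24/((-5*(-4)))*(-35))*(-24) = (-24/20*(-35))*(-24) = (-24*1/20*(-35))*(-24) = -6/5*(-35)*(-24) = 42*(-24) = -1008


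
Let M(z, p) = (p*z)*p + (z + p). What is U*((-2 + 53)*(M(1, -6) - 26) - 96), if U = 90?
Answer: 14310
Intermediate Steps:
M(z, p) = p + z + z*p² (M(z, p) = z*p² + (p + z) = p + z + z*p²)
U*((-2 + 53)*(M(1, -6) - 26) - 96) = 90*((-2 + 53)*((-6 + 1 + 1*(-6)²) - 26) - 96) = 90*(51*((-6 + 1 + 1*36) - 26) - 96) = 90*(51*((-6 + 1 + 36) - 26) - 96) = 90*(51*(31 - 26) - 96) = 90*(51*5 - 96) = 90*(255 - 96) = 90*159 = 14310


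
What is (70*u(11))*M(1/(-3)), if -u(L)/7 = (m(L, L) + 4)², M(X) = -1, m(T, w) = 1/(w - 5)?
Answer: 153125/18 ≈ 8506.9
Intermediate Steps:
m(T, w) = 1/(-5 + w)
u(L) = -7*(4 + 1/(-5 + L))² (u(L) = -7*(1/(-5 + L) + 4)² = -7*(4 + 1/(-5 + L))²)
(70*u(11))*M(1/(-3)) = (70*(-7*(-19 + 4*11)²/(-5 + 11)²))*(-1) = (70*(-7*(-19 + 44)²/6²))*(-1) = (70*(-7*25²*1/36))*(-1) = (70*(-7*625*1/36))*(-1) = (70*(-4375/36))*(-1) = -153125/18*(-1) = 153125/18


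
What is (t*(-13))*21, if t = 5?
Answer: -1365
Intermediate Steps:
(t*(-13))*21 = (5*(-13))*21 = -65*21 = -1365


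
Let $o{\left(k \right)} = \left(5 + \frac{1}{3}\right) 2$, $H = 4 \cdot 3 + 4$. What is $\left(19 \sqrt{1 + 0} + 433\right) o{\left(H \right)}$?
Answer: $\frac{14464}{3} \approx 4821.3$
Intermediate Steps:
$H = 16$ ($H = 12 + 4 = 16$)
$o{\left(k \right)} = \frac{32}{3}$ ($o{\left(k \right)} = \left(5 + \frac{1}{3}\right) 2 = \frac{16}{3} \cdot 2 = \frac{32}{3}$)
$\left(19 \sqrt{1 + 0} + 433\right) o{\left(H \right)} = \left(19 \sqrt{1 + 0} + 433\right) \frac{32}{3} = \left(19 \sqrt{1} + 433\right) \frac{32}{3} = \left(19 \cdot 1 + 433\right) \frac{32}{3} = \left(19 + 433\right) \frac{32}{3} = 452 \cdot \frac{32}{3} = \frac{14464}{3}$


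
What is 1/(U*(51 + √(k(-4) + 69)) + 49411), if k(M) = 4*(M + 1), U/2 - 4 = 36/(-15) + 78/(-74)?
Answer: 1692997345/83746966561741 - 37370*√57/83746966561741 ≈ 2.0212e-5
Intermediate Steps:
U = 202/185 (U = 8 + 2*(36/(-15) + 78/(-74)) = 8 + 2*(36*(-1/15) + 78*(-1/74)) = 8 + 2*(-12/5 - 39/37) = 8 + 2*(-639/185) = 8 - 1278/185 = 202/185 ≈ 1.0919)
k(M) = 4 + 4*M (k(M) = 4*(1 + M) = 4 + 4*M)
1/(U*(51 + √(k(-4) + 69)) + 49411) = 1/(202*(51 + √((4 + 4*(-4)) + 69))/185 + 49411) = 1/(202*(51 + √((4 - 16) + 69))/185 + 49411) = 1/(202*(51 + √(-12 + 69))/185 + 49411) = 1/(202*(51 + √57)/185 + 49411) = 1/((10302/185 + 202*√57/185) + 49411) = 1/(9151337/185 + 202*√57/185)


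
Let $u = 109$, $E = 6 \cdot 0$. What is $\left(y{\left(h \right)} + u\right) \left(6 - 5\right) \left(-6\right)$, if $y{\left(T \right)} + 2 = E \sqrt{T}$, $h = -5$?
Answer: $-642$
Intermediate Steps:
$E = 0$
$y{\left(T \right)} = -2$ ($y{\left(T \right)} = -2 + 0 \sqrt{T} = -2 + 0 = -2$)
$\left(y{\left(h \right)} + u\right) \left(6 - 5\right) \left(-6\right) = \left(-2 + 109\right) \left(6 - 5\right) \left(-6\right) = 107 \cdot 1 \left(-6\right) = 107 \left(-6\right) = -642$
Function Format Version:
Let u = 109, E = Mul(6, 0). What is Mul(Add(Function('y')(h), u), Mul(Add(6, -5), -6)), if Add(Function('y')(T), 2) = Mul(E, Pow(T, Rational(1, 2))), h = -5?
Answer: -642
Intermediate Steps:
E = 0
Function('y')(T) = -2 (Function('y')(T) = Add(-2, Mul(0, Pow(T, Rational(1, 2)))) = Add(-2, 0) = -2)
Mul(Add(Function('y')(h), u), Mul(Add(6, -5), -6)) = Mul(Add(-2, 109), Mul(Add(6, -5), -6)) = Mul(107, Mul(1, -6)) = Mul(107, -6) = -642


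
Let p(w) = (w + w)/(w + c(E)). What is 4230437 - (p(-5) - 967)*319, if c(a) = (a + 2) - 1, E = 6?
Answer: 4540505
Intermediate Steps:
c(a) = 1 + a (c(a) = (2 + a) - 1 = 1 + a)
p(w) = 2*w/(7 + w) (p(w) = (w + w)/(w + (1 + 6)) = (2*w)/(w + 7) = (2*w)/(7 + w) = 2*w/(7 + w))
4230437 - (p(-5) - 967)*319 = 4230437 - (2*(-5)/(7 - 5) - 967)*319 = 4230437 - (2*(-5)/2 - 967)*319 = 4230437 - (2*(-5)*(½) - 967)*319 = 4230437 - (-5 - 967)*319 = 4230437 - (-972)*319 = 4230437 - 1*(-310068) = 4230437 + 310068 = 4540505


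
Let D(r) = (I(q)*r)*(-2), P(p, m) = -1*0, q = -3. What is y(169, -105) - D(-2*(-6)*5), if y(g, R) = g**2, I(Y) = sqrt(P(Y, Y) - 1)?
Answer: 28561 + 120*I ≈ 28561.0 + 120.0*I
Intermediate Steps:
P(p, m) = 0
I(Y) = I (I(Y) = sqrt(0 - 1) = sqrt(-1) = I)
D(r) = -2*I*r (D(r) = (I*r)*(-2) = -2*I*r)
y(169, -105) - D(-2*(-6)*5) = 169**2 - (-2)*I*-2*(-6)*5 = 28561 - (-2)*I*12*5 = 28561 - (-2)*I*60 = 28561 - (-120)*I = 28561 + 120*I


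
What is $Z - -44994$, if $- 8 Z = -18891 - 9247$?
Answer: $\frac{194045}{4} \approx 48511.0$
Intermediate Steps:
$Z = \frac{14069}{4}$ ($Z = - \frac{-18891 - 9247}{8} = \left(- \frac{1}{8}\right) \left(-28138\right) = \frac{14069}{4} \approx 3517.3$)
$Z - -44994 = \frac{14069}{4} - -44994 = \frac{14069}{4} + 44994 = \frac{194045}{4}$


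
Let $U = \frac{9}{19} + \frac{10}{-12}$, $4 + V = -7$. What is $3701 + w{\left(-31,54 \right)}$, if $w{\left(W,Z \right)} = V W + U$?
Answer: $\frac{460747}{114} \approx 4041.6$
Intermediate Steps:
$V = -11$ ($V = -4 - 7 = -11$)
$U = - \frac{41}{114}$ ($U = 9 \cdot \frac{1}{19} + 10 \left(- \frac{1}{12}\right) = \frac{9}{19} - \frac{5}{6} = - \frac{41}{114} \approx -0.35965$)
$w{\left(W,Z \right)} = - \frac{41}{114} - 11 W$ ($w{\left(W,Z \right)} = - 11 W - \frac{41}{114} = - \frac{41}{114} - 11 W$)
$3701 + w{\left(-31,54 \right)} = 3701 - - \frac{38833}{114} = 3701 + \left(- \frac{41}{114} + 341\right) = 3701 + \frac{38833}{114} = \frac{460747}{114}$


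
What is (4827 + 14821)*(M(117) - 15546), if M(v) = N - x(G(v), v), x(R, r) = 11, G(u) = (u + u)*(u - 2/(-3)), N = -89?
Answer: -307412608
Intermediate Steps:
G(u) = 2*u*(⅔ + u) (G(u) = (2*u)*(u - 2*(-⅓)) = (2*u)*(u + ⅔) = (2*u)*(⅔ + u) = 2*u*(⅔ + u))
M(v) = -100 (M(v) = -89 - 1*11 = -89 - 11 = -100)
(4827 + 14821)*(M(117) - 15546) = (4827 + 14821)*(-100 - 15546) = 19648*(-15646) = -307412608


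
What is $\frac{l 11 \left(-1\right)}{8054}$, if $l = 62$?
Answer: $- \frac{341}{4027} \approx -0.084678$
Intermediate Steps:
$\frac{l 11 \left(-1\right)}{8054} = \frac{62 \cdot 11 \left(-1\right)}{8054} = 682 \left(-1\right) \frac{1}{8054} = \left(-682\right) \frac{1}{8054} = - \frac{341}{4027}$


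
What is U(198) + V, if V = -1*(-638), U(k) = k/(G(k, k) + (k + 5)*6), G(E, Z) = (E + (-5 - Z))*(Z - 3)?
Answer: 17248/27 ≈ 638.81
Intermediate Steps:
G(E, Z) = (-3 + Z)*(-5 + E - Z) (G(E, Z) = (-5 + E - Z)*(-3 + Z) = (-3 + Z)*(-5 + E - Z))
U(k) = k/(45 + k) (U(k) = k/((15 - k² - 3*k - 2*k + k*k) + (k + 5)*6) = k/((15 - k² - 3*k - 2*k + k²) + (5 + k)*6) = k/((15 - 5*k) + (30 + 6*k)) = k/(45 + k))
V = 638
U(198) + V = 198/(45 + 198) + 638 = 198/243 + 638 = 198*(1/243) + 638 = 22/27 + 638 = 17248/27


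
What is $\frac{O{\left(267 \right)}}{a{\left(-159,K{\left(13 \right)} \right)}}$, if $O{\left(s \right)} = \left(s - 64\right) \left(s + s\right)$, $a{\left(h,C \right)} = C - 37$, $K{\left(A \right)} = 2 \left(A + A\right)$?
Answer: $\frac{36134}{5} \approx 7226.8$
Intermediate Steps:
$K{\left(A \right)} = 4 A$ ($K{\left(A \right)} = 2 \cdot 2 A = 4 A$)
$a{\left(h,C \right)} = -37 + C$
$O{\left(s \right)} = 2 s \left(-64 + s\right)$ ($O{\left(s \right)} = \left(-64 + s\right) 2 s = 2 s \left(-64 + s\right)$)
$\frac{O{\left(267 \right)}}{a{\left(-159,K{\left(13 \right)} \right)}} = \frac{2 \cdot 267 \left(-64 + 267\right)}{-37 + 4 \cdot 13} = \frac{2 \cdot 267 \cdot 203}{-37 + 52} = \frac{108402}{15} = 108402 \cdot \frac{1}{15} = \frac{36134}{5}$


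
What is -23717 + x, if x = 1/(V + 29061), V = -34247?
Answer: -122996363/5186 ≈ -23717.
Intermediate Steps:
x = -1/5186 (x = 1/(-34247 + 29061) = 1/(-5186) = -1/5186 ≈ -0.00019283)
-23717 + x = -23717 - 1/5186 = -122996363/5186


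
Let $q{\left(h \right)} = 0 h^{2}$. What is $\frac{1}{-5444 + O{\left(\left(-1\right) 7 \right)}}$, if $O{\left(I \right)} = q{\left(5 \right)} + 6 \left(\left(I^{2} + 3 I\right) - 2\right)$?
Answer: $- \frac{1}{5288} \approx -0.00018911$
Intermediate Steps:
$q{\left(h \right)} = 0$
$O{\left(I \right)} = -12 + 6 I^{2} + 18 I$ ($O{\left(I \right)} = 0 + 6 \left(\left(I^{2} + 3 I\right) - 2\right) = 0 + 6 \left(-2 + I^{2} + 3 I\right) = 0 + \left(-12 + 6 I^{2} + 18 I\right) = -12 + 6 I^{2} + 18 I$)
$\frac{1}{-5444 + O{\left(\left(-1\right) 7 \right)}} = \frac{1}{-5444 + \left(-12 + 6 \left(\left(-1\right) 7\right)^{2} + 18 \left(\left(-1\right) 7\right)\right)} = \frac{1}{-5444 + \left(-12 + 6 \left(-7\right)^{2} + 18 \left(-7\right)\right)} = \frac{1}{-5444 - -156} = \frac{1}{-5444 + 156} = \frac{1}{-5288} = - \frac{1}{5288}$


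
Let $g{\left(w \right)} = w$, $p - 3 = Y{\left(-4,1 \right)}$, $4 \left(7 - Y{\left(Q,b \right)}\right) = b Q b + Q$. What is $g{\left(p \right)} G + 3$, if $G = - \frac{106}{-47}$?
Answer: $\frac{1413}{47} \approx 30.064$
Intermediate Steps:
$Y{\left(Q,b \right)} = 7 - \frac{Q}{4} - \frac{Q b^{2}}{4}$ ($Y{\left(Q,b \right)} = 7 - \frac{b Q b + Q}{4} = 7 - \frac{Q b b + Q}{4} = 7 - \frac{Q b^{2} + Q}{4} = 7 - \frac{Q + Q b^{2}}{4} = 7 - \left(\frac{Q}{4} + \frac{Q b^{2}}{4}\right) = 7 - \frac{Q}{4} - \frac{Q b^{2}}{4}$)
$p = 12$ ($p = 3 - \left(-8 - 1\right) = 3 + \left(7 + 1 - \left(-1\right) 1\right) = 3 + \left(7 + 1 + 1\right) = 3 + 9 = 12$)
$G = \frac{106}{47}$ ($G = \left(-106\right) \left(- \frac{1}{47}\right) = \frac{106}{47} \approx 2.2553$)
$g{\left(p \right)} G + 3 = 12 \cdot \frac{106}{47} + 3 = \frac{1272}{47} + 3 = \frac{1413}{47}$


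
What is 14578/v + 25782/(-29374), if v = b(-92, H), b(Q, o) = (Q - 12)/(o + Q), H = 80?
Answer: 320993046/190931 ≈ 1681.2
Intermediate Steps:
b(Q, o) = (-12 + Q)/(Q + o)
v = 26/3 (v = (-12 - 92)/(-92 + 80) = -104/(-12) = -1/12*(-104) = 26/3 ≈ 8.6667)
14578/v + 25782/(-29374) = 14578/(26/3) + 25782/(-29374) = 14578*(3/26) + 25782*(-1/29374) = 21867/13 - 12891/14687 = 320993046/190931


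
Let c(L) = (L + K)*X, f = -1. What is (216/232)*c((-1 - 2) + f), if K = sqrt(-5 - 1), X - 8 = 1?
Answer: -972/29 + 243*I*sqrt(6)/29 ≈ -33.517 + 20.525*I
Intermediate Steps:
X = 9 (X = 8 + 1 = 9)
K = I*sqrt(6) (K = sqrt(-6) = I*sqrt(6) ≈ 2.4495*I)
c(L) = 9*L + 9*I*sqrt(6) (c(L) = (L + I*sqrt(6))*9 = 9*L + 9*I*sqrt(6))
(216/232)*c((-1 - 2) + f) = (216/232)*(9*((-1 - 2) - 1) + 9*I*sqrt(6)) = (216*(1/232))*(9*(-3 - 1) + 9*I*sqrt(6)) = 27*(9*(-4) + 9*I*sqrt(6))/29 = 27*(-36 + 9*I*sqrt(6))/29 = -972/29 + 243*I*sqrt(6)/29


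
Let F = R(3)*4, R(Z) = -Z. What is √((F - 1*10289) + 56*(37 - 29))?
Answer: I*√9853 ≈ 99.262*I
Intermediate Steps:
F = -12 (F = -1*3*4 = -3*4 = -12)
√((F - 1*10289) + 56*(37 - 29)) = √((-12 - 1*10289) + 56*(37 - 29)) = √((-12 - 10289) + 56*8) = √(-10301 + 448) = √(-9853) = I*√9853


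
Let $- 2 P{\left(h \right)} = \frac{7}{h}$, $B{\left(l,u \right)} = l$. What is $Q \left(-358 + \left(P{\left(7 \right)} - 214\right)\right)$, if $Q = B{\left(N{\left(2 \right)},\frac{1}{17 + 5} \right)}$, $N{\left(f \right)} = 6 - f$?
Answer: $-2290$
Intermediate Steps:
$Q = 4$ ($Q = 6 - 2 = 4$)
$P{\left(h \right)} = - \frac{7}{2 h}$ ($P{\left(h \right)} = - \frac{7 \frac{1}{h}}{2} = - \frac{7}{2 h}$)
$Q \left(-358 + \left(P{\left(7 \right)} - 214\right)\right) = 4 \left(-358 - \left(214 + \frac{7}{2 \cdot 7}\right)\right) = 4 \left(-358 - \frac{429}{2}\right) = 4 \left(- \frac{1145}{2}\right) = -2290$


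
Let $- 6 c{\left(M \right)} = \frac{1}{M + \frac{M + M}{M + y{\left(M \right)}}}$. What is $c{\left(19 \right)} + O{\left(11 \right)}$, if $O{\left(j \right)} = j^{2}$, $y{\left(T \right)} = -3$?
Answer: $\frac{62069}{513} \approx 120.99$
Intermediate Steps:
$c{\left(M \right)} = - \frac{1}{6 \left(M + \frac{2 M}{-3 + M}\right)}$ ($c{\left(M \right)} = - \frac{1}{6 \left(M + \frac{M + M}{M - 3}\right)} = - \frac{1}{6 \left(M + \frac{2 M}{-3 + M}\right)}$)
$c{\left(19 \right)} + O{\left(11 \right)} = \frac{3 - 19}{6 \cdot 19 \left(-1 + 19\right)} + 11^{2} = \frac{1}{6} \cdot \frac{1}{19} \cdot \frac{1}{18} \left(3 - 19\right) + 121 = \frac{1}{6} \cdot \frac{1}{19} \cdot \frac{1}{18} \left(-16\right) + 121 = - \frac{4}{513} + 121 = \frac{62069}{513}$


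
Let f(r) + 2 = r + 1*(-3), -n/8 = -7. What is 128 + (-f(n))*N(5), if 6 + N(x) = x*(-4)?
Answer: 1454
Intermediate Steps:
n = 56 (n = -8*(-7) = 56)
f(r) = -5 + r (f(r) = -2 + (r + 1*(-3)) = -2 + (r - 3) = -2 + (-3 + r) = -5 + r)
N(x) = -6 - 4*x (N(x) = -6 + x*(-4) = -6 - 4*x)
128 + (-f(n))*N(5) = 128 + (-(-5 + 56))*(-6 - 4*5) = 128 + (-1*51)*(-6 - 20) = 128 - 51*(-26) = 128 + 1326 = 1454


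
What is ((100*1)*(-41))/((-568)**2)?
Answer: -1025/80656 ≈ -0.012708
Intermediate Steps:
((100*1)*(-41))/((-568)**2) = (100*(-41))/322624 = -4100*1/322624 = -1025/80656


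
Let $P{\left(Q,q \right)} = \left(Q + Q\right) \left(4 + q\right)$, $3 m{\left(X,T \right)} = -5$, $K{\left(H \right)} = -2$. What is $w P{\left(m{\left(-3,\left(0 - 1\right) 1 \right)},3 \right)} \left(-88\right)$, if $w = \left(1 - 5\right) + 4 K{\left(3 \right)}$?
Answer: $-24640$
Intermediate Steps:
$m{\left(X,T \right)} = - \frac{5}{3}$ ($m{\left(X,T \right)} = \frac{1}{3} \left(-5\right) = - \frac{5}{3}$)
$w = -12$ ($w = \left(1 - 5\right) + 4 \left(-2\right) = -4 - 8 = -12$)
$P{\left(Q,q \right)} = 2 Q \left(4 + q\right)$
$w P{\left(m{\left(-3,\left(0 - 1\right) 1 \right)},3 \right)} \left(-88\right) = - 12 \cdot 2 \left(- \frac{5}{3}\right) \left(4 + 3\right) \left(-88\right) = - 12 \cdot 2 \left(- \frac{5}{3}\right) 7 \left(-88\right) = \left(-12\right) \left(- \frac{70}{3}\right) \left(-88\right) = 280 \left(-88\right) = -24640$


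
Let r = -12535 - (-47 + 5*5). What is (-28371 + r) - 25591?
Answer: -66475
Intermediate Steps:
r = -12513 (r = -12535 - (-47 + 25) = -12535 - 1*(-22) = -12535 + 22 = -12513)
(-28371 + r) - 25591 = (-28371 - 12513) - 25591 = -40884 - 25591 = -66475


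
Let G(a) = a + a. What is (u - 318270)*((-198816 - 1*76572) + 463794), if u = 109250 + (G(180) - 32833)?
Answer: -45498730158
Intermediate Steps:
G(a) = 2*a
u = 76777 (u = 109250 + (2*180 - 32833) = 109250 + (360 - 32833) = 109250 - 32473 = 76777)
(u - 318270)*((-198816 - 1*76572) + 463794) = (76777 - 318270)*((-198816 - 1*76572) + 463794) = -241493*((-198816 - 76572) + 463794) = -241493*(-275388 + 463794) = -241493*188406 = -45498730158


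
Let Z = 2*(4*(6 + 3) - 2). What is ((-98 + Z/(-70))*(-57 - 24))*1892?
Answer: 530864928/35 ≈ 1.5168e+7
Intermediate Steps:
Z = 68 (Z = 2*(4*9 - 2) = 2*(36 - 2) = 2*34 = 68)
((-98 + Z/(-70))*(-57 - 24))*1892 = ((-98 + 68/(-70))*(-57 - 24))*1892 = ((-98 + 68*(-1/70))*(-81))*1892 = ((-98 - 34/35)*(-81))*1892 = -3464/35*(-81)*1892 = (280584/35)*1892 = 530864928/35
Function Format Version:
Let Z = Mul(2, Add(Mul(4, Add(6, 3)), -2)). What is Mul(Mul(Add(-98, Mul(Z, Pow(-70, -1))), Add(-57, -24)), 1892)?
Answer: Rational(530864928, 35) ≈ 1.5168e+7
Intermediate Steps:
Z = 68 (Z = Mul(2, Add(Mul(4, 9), -2)) = Mul(2, Add(36, -2)) = Mul(2, 34) = 68)
Mul(Mul(Add(-98, Mul(Z, Pow(-70, -1))), Add(-57, -24)), 1892) = Mul(Mul(Add(-98, Mul(68, Pow(-70, -1))), Add(-57, -24)), 1892) = Mul(Mul(Add(-98, Mul(68, Rational(-1, 70))), -81), 1892) = Mul(Mul(Add(-98, Rational(-34, 35)), -81), 1892) = Mul(Mul(Rational(-3464, 35), -81), 1892) = Mul(Rational(280584, 35), 1892) = Rational(530864928, 35)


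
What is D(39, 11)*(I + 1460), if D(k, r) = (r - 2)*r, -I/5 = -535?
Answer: 409365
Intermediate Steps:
I = 2675 (I = -5*(-535) = 2675)
D(k, r) = r*(-2 + r) (D(k, r) = (-2 + r)*r = r*(-2 + r))
D(39, 11)*(I + 1460) = (11*(-2 + 11))*(2675 + 1460) = (11*9)*4135 = 99*4135 = 409365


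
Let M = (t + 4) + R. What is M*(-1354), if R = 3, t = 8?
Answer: -20310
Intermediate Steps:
M = 15 (M = (8 + 4) + 3 = 12 + 3 = 15)
M*(-1354) = 15*(-1354) = -20310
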